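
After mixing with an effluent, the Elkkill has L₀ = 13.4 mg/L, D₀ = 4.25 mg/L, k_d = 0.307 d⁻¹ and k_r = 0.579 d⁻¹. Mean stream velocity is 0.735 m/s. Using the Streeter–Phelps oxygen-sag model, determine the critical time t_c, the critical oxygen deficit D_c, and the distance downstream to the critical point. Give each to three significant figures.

t_c ≈ 1.12 d; D_c ≈ 5.04 mg/L; x_c ≈ 71.1 km

With k_r/k_d = 1.886 and 1 − D₀(k_r−k_d)/(k_d L₀) = 0.7190,
t_c = ln(1.886 × 0.7190) / (0.579 − 0.307) = ln(1.356) / 0.2720 = 0.3046/0.2720 = 1.120 d.
L(t_c) = L₀ e^(−k_d t_c) = 13.4 × 0.7091 = 9.502 mg/L, and at the critical point k_r D_c = k_d L, so D_c = (0.307/0.579) × 9.502 = 5.038 mg/L.
x_c = v t_c = 0.735 m/s × 1.120 d × 86400 s/d = 71100 m ≈ 71.1 km.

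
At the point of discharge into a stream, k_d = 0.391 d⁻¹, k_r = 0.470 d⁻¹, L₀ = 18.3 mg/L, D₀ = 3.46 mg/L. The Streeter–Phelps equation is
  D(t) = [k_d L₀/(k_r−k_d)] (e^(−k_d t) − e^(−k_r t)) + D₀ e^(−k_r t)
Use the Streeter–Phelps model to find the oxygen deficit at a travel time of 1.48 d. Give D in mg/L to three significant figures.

D ≈ 7.33 mg/L

k_d L₀/(k_r−k_d) = 0.391×18.3/(0.470−0.391) = 7.155/0.07900 = 90.57 mg/L.
e^(−k_d t) = e^(−0.391×1.480) = 0.5606; e^(−k_r t) = e^(−0.470×1.480) = 0.4988.
D = 90.57 × (0.5606 − 0.4988) + 3.46 × 0.4988 = 5.603 + 1.726 = 7.329 mg/L.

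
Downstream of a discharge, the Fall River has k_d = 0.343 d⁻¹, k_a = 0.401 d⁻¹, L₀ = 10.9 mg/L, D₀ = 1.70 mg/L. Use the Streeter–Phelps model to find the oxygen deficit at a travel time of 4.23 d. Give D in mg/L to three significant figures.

D ≈ 3.60 mg/L

k_d L₀/(k_a−k_d) = 0.343×10.9/(0.401−0.343) = 3.739/0.05800 = 64.46 mg/L.
e^(−k_d t) = e^(−0.343×4.230) = 0.2344; e^(−k_a t) = e^(−0.401×4.230) = 0.1834.
D = 64.46 × (0.2344 − 0.1834) + 1.70 × 0.1834 = 3.287 + 0.3117 = 3.598 mg/L.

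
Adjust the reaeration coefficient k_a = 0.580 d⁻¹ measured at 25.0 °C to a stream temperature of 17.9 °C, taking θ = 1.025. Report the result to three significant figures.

k_a(T₂) = k_a(T₁) · θ^(T₂−T₁) = 0.580 × 1.025^(17.9−25.0)
= 0.580 × 1.025^-7.10 = 0.580 × 0.8392 = 0.4867 d⁻¹.

k_a ≈ 0.487 d⁻¹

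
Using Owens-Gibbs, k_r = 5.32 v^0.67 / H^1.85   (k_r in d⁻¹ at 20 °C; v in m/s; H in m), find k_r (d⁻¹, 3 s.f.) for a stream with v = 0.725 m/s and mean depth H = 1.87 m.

k_r = 5.32 × 0.725^0.67 / 1.87^1.85 = 5.32 × 0.8062 / 3.184 = 1.347 d⁻¹.

k_r ≈ 1.35 d⁻¹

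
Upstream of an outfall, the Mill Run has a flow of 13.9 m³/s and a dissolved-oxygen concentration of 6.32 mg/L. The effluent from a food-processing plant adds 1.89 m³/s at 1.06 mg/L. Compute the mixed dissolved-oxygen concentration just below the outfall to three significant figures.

5.69 mg/L

Flow-weighted mixing: C = (Q_r C_r + Q_w C_w)/(Q_r + Q_w)
= (13.9×6.32 + 1.89×1.06)/(13.9 + 1.89) = 89.85/15.79 = 5.690 mg/L.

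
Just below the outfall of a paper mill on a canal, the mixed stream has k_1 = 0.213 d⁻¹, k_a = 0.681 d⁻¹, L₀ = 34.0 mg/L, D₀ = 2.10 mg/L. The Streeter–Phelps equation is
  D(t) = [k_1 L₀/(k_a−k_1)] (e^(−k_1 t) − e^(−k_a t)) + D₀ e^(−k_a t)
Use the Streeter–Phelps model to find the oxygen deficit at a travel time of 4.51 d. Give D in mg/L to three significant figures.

k_1 L₀/(k_a−k_1) = 0.213×34.0/(0.681−0.213) = 7.242/0.4680 = 15.47 mg/L.
e^(−k_1 t) = e^(−0.213×4.510) = 0.3827; e^(−k_a t) = e^(−0.681×4.510) = 0.04636.
D = 15.47 × (0.3827 − 0.04636) + 2.10 × 0.04636 = 5.204 + 0.09736 = 5.301 mg/L.

D ≈ 5.30 mg/L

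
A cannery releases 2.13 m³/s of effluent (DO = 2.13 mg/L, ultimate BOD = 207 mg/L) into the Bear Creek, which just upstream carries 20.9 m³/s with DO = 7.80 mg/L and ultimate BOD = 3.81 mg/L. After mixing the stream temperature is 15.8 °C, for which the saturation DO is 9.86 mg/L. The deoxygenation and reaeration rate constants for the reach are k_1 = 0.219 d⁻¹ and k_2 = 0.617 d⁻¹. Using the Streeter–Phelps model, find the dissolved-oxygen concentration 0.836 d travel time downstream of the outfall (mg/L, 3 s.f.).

Mixed DO = (20.9×7.80 + 2.13×2.13)/(20.9+2.13) = 167.6/23.03 = 7.276 mg/L.
Mixed L₀ = (20.9×3.81 + 2.13×207)/(23.03) = 520.5/23.03 = 22.60 mg/L.
Initial deficit D₀ = C_s − DO₀ = 9.86 − 7.276 = 2.584 mg/L.
D(0.836) = [0.219×22.60/(0.617−0.219)](e^(−0.219×0.836) − e^(−0.617×0.836)) + 2.584 e^(−0.617×0.836)
= 12.44 × (0.8327 − 0.5970) + 2.584 × 0.5970 = 4.474 mg/L.
DO = 9.86 − 4.474 = 5.386 mg/L.

DO ≈ 5.39 mg/L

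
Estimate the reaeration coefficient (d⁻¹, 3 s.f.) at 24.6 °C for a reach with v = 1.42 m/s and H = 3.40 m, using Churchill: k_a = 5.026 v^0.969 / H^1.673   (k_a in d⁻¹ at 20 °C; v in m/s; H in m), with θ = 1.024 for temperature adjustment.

k_a(20) = 5.026 × 1.42^0.969 / 3.40^1.673 = 5.026 × 1.405 / 7.748 = 0.9112 d⁻¹.
k_a(24.6) = 0.9112 × 1.024^(24.6−20) = 0.9112 × 1.115 = 1.016 d⁻¹.

k_a ≈ 1.02 d⁻¹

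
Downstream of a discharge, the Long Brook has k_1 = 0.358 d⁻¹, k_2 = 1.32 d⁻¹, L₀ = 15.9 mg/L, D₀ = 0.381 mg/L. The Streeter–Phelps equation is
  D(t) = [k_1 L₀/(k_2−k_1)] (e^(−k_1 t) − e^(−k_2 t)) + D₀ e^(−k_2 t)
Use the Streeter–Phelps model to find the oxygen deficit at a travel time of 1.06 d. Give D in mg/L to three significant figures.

D ≈ 2.68 mg/L

k_1 L₀/(k_2−k_1) = 0.358×15.9/(1.32−0.358) = 5.692/0.9620 = 5.917 mg/L.
e^(−k_1 t) = e^(−0.358×1.060) = 0.6842; e^(−k_2 t) = e^(−1.32×1.060) = 0.2468.
D = 5.917 × (0.6842 − 0.2468) + 0.381 × 0.2468 = 2.588 + 0.09403 = 2.682 mg/L.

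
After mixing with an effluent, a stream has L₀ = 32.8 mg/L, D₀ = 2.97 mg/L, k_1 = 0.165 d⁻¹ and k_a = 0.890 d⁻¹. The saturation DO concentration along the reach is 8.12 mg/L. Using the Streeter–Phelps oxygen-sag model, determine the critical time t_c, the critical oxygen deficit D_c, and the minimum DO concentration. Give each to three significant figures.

t_c ≈ 1.62 d; D_c ≈ 4.65 mg/L; min DO ≈ 3.47 mg/L

At the critical point dD/dt = 0, so k_1 L₀ e^(−k_1 t) = k_a D. Substituting D(t) from the Streeter–Phelps equation and solving for t gives
t_c = ln[(k_a/k_1)(1 − D₀(k_a−k_1)/(k_1 L₀))] / (k_a−k_1).
Here k_a−k_1 = 0.7250 d⁻¹ and 1 − D₀(k_a−k_1)/(k_1 L₀) = 1 − 2.97×0.7250/(0.165×32.8) = 0.6021, so
t_c = ln(5.394 × 0.6021) / 0.7250 = 1.178 / 0.7250 = 1.625 d.
D_c = (k_1/k_a) L₀ e^(−k_1 t_c) = (0.165/0.890) × 32.8 × e^(−0.165×1.625) = 0.1854 × 32.8 × 0.7648 = 4.651 mg/L.
Minimum DO = C_s − D_c = 8.12 − 4.651 = 3.469 mg/L.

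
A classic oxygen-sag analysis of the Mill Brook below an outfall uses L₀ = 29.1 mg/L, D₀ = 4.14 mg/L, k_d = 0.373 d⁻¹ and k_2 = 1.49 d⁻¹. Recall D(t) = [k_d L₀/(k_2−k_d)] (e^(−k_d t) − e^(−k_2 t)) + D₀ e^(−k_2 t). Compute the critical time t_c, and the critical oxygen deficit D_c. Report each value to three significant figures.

At the critical point dD/dt = 0, so k_d L₀ e^(−k_d t) = k_2 D. Substituting D(t) from the Streeter–Phelps equation and solving for t gives
t_c = ln[(k_2/k_d)(1 − D₀(k_2−k_d)/(k_d L₀))] / (k_2−k_d).
Here k_2−k_d = 1.117 d⁻¹ and 1 − D₀(k_2−k_d)/(k_d L₀) = 1 − 4.14×1.117/(0.373×29.1) = 0.5740, so
t_c = ln(3.995 × 0.5740) / 1.117 = 0.8298 / 1.117 = 0.7428 d.
L(t_c) = L₀ e^(−k_d t_c) = 29.1 × 0.7580 = 22.06 mg/L, and at the critical point k_2 D_c = k_d L, so D_c = (0.373/1.49) × 22.06 = 5.522 mg/L.

t_c ≈ 0.743 d; D_c ≈ 5.52 mg/L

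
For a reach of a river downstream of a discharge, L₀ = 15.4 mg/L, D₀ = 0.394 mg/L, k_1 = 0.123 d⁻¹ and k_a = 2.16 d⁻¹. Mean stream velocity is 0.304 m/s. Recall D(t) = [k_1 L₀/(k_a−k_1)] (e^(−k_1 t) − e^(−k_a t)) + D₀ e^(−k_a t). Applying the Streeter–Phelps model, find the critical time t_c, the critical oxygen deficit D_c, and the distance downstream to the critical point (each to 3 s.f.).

t_c ≈ 1.14 d; D_c ≈ 0.763 mg/L; x_c ≈ 29.8 km

t_c = [1/(k_a−k_1)] ln[(k_a/k_1)(1 − D₀(k_a−k_1)/(k_1 L₀))]
= [1/(2.16−0.123)] ln[(2.16/0.123)(1 − 0.394×2.037/(0.123×15.4))]
= (1/2.037) ln[17.56 × 0.5763] = 0.4909 × ln(10.12) = 0.4909 × 2.315 = 1.136 d.
D_c = (k_1/k_a) L₀ e^(−k_1 t_c) = (0.123/2.16) × 15.4 × e^(−0.123×1.136) = 0.05694 × 15.4 × 0.8696 = 0.7626 mg/L.
x_c = v t_c = 0.304 m/s × 1.136 d × 86400 s/d = 29840 m ≈ 29.8 km.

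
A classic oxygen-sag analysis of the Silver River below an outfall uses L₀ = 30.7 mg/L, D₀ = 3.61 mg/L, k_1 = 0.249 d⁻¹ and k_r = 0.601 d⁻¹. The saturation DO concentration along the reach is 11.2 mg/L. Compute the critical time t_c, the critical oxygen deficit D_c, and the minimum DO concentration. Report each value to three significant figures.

At the critical point dD/dt = 0, so k_1 L₀ e^(−k_1 t) = k_r D. Substituting D(t) from the Streeter–Phelps equation and solving for t gives
t_c = ln[(k_r/k_1)(1 − D₀(k_r−k_1)/(k_1 L₀))] / (k_r−k_1).
Here k_r−k_1 = 0.3520 d⁻¹ and 1 − D₀(k_r−k_1)/(k_1 L₀) = 1 − 3.61×0.3520/(0.249×30.7) = 0.8338, so
t_c = ln(2.414 × 0.8338) / 0.3520 = 0.6993 / 0.3520 = 1.987 d.
L(t_c) = L₀ e^(−k_1 t_c) = 30.7 × 0.6098 = 18.72 mg/L, and at the critical point k_r D_c = k_1 L, so D_c = (0.249/0.601) × 18.72 = 7.756 mg/L.
Minimum DO = C_s − D_c = 11.2 − 7.756 = 3.444 mg/L.

t_c ≈ 1.99 d; D_c ≈ 7.76 mg/L; min DO ≈ 3.44 mg/L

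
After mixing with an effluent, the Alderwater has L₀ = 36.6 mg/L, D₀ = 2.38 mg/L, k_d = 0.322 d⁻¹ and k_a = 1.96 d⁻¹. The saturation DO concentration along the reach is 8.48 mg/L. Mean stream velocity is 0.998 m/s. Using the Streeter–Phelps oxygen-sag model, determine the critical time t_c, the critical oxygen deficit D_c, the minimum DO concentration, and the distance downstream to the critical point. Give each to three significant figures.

With k_a/k_d = 6.087 and 1 − D₀(k_a−k_d)/(k_d L₀) = 0.6692,
t_c = ln(6.087 × 0.6692) / (1.96 − 0.322) = ln(4.073) / 1.638 = 1.404/1.638 = 0.8574 d.
D_c = (k_d/k_a) L₀ e^(−k_d t_c) = (0.322/1.96) × 36.6 × e^(−0.322×0.8574) = 0.1643 × 36.6 × 0.7587 = 4.562 mg/L.
Minimum DO = C_s − D_c = 8.48 − 4.562 = 3.918 mg/L.
x_c = v t_c = 0.998 m/s × 0.8574 d × 86400 s/d = 73930 m ≈ 73.9 km.

t_c ≈ 0.857 d; D_c ≈ 4.56 mg/L; min DO ≈ 3.92 mg/L; x_c ≈ 73.9 km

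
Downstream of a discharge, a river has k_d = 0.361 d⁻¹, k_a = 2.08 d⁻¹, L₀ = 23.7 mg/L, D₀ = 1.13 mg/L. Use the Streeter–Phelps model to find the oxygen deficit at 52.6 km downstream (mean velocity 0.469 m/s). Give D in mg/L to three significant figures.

D ≈ 2.86 mg/L

Travel time t = x/v = 52.6 km / (0.469 m/s) = 52600 m / 0.469 m/s = 112200 s = 1.298 d.
k_d L₀/(k_a−k_d) = 0.361×23.7/(2.08−0.361) = 8.556/1.719 = 4.977 mg/L.
e^(−k_d t) = e^(−0.361×1.298) = 0.6259; e^(−k_a t) = e^(−2.08×1.298) = 0.06721.
D = 4.977 × (0.6259 − 0.06721) + 1.13 × 0.06721 = 2.781 + 0.07594 = 2.857 mg/L.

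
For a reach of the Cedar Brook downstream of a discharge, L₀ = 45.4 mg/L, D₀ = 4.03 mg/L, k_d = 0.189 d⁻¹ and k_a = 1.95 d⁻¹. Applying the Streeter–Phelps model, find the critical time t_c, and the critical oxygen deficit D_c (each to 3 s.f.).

t_c ≈ 0.329 d; D_c ≈ 4.14 mg/L

With k_a/k_d = 10.32 and 1 − D₀(k_a−k_d)/(k_d L₀) = 0.1729,
t_c = ln(10.32 × 0.1729) / (1.95 − 0.189) = ln(1.784) / 1.761 = 0.5789/1.761 = 0.3287 d.
L(t_c) = L₀ e^(−k_d t_c) = 45.4 × 0.9398 = 42.67 mg/L, and at the critical point k_a D_c = k_d L, so D_c = (0.189/1.95) × 42.67 = 4.135 mg/L.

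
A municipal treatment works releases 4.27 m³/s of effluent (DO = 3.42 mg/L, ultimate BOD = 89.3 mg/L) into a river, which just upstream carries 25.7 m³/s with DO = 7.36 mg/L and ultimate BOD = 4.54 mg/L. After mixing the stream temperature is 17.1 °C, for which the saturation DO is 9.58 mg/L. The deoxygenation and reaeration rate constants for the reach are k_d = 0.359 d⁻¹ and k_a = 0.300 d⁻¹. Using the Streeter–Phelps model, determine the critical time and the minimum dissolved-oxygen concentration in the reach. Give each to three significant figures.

Mixed DO = (25.7×7.36 + 4.27×3.42)/(25.7+4.27) = 203.8/29.97 = 6.799 mg/L.
Mixed L₀ = (25.7×4.54 + 4.27×89.3)/(29.97) = 498.0/29.97 = 16.62 mg/L.
Initial deficit D₀ = C_s − DO₀ = 9.58 − 6.799 = 2.781 mg/L.
t_c = (1/-0.05900) ln[(0.300/0.359)(1 − 2.781×-0.05900/(0.359×16.62))] = -16.95 × ln(0.8586) = 2.583 d.
D_c = (0.359/0.300) × 16.62 × e^(−0.359×2.583) = 1.197 × 16.62 × 0.3956 = 7.866 mg/L.
Minimum DO = 9.58 − 7.866 = 1.714 mg/L.

t_c ≈ 2.58 d; minimum DO ≈ 1.71 mg/L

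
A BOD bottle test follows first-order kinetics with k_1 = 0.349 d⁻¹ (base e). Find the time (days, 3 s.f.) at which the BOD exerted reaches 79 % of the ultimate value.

t ≈ 4.47 d

y/L₀ = 1 − e^(−k_1 t) = 0.79 ⇒ e^(−k_1 t) = 0.210
t = −ln(0.210) / 0.349 = 1.561 / 0.349 = 4.472 d.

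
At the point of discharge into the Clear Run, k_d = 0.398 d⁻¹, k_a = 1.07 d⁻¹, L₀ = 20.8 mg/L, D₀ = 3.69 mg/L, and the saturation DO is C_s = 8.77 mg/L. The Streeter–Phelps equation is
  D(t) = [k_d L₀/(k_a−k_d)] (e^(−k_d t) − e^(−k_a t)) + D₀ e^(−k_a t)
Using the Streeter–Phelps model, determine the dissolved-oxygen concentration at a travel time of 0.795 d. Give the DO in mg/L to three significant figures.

k_d L₀/(k_a−k_d) = 0.398×20.8/(1.07−0.398) = 8.278/0.6720 = 12.32 mg/L.
e^(−k_d t) = e^(−0.398×0.7950) = 0.7288; e^(−k_a t) = e^(−1.07×0.7950) = 0.4271.
D = 12.32 × (0.7288 − 0.4271) + 3.69 × 0.4271 = 3.716 + 1.576 = 5.292 mg/L.
DO = C_s − D = 8.77 − 5.292 = 3.478 mg/L.

DO ≈ 3.48 mg/L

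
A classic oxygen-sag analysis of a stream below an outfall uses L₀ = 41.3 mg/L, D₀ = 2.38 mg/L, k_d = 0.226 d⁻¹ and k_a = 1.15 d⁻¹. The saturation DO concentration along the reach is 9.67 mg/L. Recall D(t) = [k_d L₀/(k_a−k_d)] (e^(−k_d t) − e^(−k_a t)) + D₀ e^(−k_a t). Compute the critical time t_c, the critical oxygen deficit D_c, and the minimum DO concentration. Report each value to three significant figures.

t_c ≈ 1.47 d; D_c ≈ 5.82 mg/L; min DO ≈ 3.85 mg/L

At the critical point dD/dt = 0, so k_d L₀ e^(−k_d t) = k_a D. Substituting D(t) from the Streeter–Phelps equation and solving for t gives
t_c = ln[(k_a/k_d)(1 − D₀(k_a−k_d)/(k_d L₀))] / (k_a−k_d).
Here k_a−k_d = 0.9240 d⁻¹ and 1 − D₀(k_a−k_d)/(k_d L₀) = 1 − 2.38×0.9240/(0.226×41.3) = 0.7644, so
t_c = ln(5.088 × 0.7644) / 0.9240 = 1.358 / 0.9240 = 1.470 d.
D_c = (k_d/k_a) L₀ e^(−k_d t_c) = (0.226/1.15) × 41.3 × e^(−0.226×1.470) = 0.1965 × 41.3 × 0.7173 = 5.822 mg/L.
Minimum DO = C_s − D_c = 9.67 − 5.822 = 3.848 mg/L.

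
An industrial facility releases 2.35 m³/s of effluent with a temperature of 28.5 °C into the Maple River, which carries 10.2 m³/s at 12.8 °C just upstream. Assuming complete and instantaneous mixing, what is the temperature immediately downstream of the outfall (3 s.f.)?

15.7 °C

Flow-weighted mixing: C = (Q_r C_r + Q_w C_w)/(Q_r + Q_w)
= (10.2×12.8 + 2.35×28.5)/(10.2 + 2.35) = 197.5/12.55 = 15.74 °C.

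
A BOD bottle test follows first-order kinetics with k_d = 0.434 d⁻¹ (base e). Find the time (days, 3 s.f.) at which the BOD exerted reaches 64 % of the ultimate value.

t ≈ 2.35 d

y/L₀ = 1 − e^(−k_d t) = 0.64 ⇒ e^(−k_d t) = 0.360
t = −ln(0.360) / 0.434 = 1.022 / 0.434 = 2.354 d.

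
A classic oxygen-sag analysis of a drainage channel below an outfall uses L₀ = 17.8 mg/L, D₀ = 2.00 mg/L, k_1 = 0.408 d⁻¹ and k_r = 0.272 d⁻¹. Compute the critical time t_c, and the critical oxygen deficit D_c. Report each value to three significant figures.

t_c ≈ 2.71 d; D_c ≈ 8.83 mg/L

At the critical point dD/dt = 0, so k_1 L₀ e^(−k_1 t) = k_r D. Substituting D(t) from the Streeter–Phelps equation and solving for t gives
t_c = ln[(k_r/k_1)(1 − D₀(k_r−k_1)/(k_1 L₀))] / (k_r−k_1).
Here k_r−k_1 = -0.1360 d⁻¹ and 1 − D₀(k_r−k_1)/(k_1 L₀) = 1 − 2.00×-0.1360/(0.408×17.8) = 1.037, so
t_c = ln(0.6667 × 1.037) / -0.1360 = -0.3687 / -0.1360 = 2.711 d.
L(t_c) = L₀ e^(−k_1 t_c) = 17.8 × 0.3309 = 5.889 mg/L, and at the critical point k_r D_c = k_1 L, so D_c = (0.408/0.272) × 5.889 = 8.834 mg/L.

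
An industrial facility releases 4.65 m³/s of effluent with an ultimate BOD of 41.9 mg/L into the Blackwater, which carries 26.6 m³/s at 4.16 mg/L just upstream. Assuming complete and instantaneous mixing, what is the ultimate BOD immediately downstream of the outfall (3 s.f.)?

Flow-weighted mixing: C = (Q_r C_r + Q_w C_w)/(Q_r + Q_w)
= (26.6×4.16 + 4.65×41.9)/(26.6 + 4.65) = 305.5/31.25 = 9.776 mg/L.

9.78 mg/L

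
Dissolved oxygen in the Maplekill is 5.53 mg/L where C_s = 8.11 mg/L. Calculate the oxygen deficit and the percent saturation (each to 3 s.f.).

D ≈ 2.58 mg/L; 68.2 % saturation

D = C_s − C = 8.11 − 5.53 = 2.58 mg/L.
% saturation = 5.53/8.11 × 100 = 68.2 %.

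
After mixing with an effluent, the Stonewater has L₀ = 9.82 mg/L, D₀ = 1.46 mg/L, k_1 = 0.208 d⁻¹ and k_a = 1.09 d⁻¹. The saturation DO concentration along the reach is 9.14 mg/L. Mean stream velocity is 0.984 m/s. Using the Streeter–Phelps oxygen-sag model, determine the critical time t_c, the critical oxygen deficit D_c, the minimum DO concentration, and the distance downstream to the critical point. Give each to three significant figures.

t_c ≈ 0.749 d; D_c ≈ 1.60 mg/L; min DO ≈ 7.54 mg/L; x_c ≈ 63.7 km

At the critical point dD/dt = 0, so k_1 L₀ e^(−k_1 t) = k_a D. Substituting D(t) from the Streeter–Phelps equation and solving for t gives
t_c = ln[(k_a/k_1)(1 − D₀(k_a−k_1)/(k_1 L₀))] / (k_a−k_1).
Here k_a−k_1 = 0.8820 d⁻¹ and 1 − D₀(k_a−k_1)/(k_1 L₀) = 1 − 1.46×0.8820/(0.208×9.82) = 0.3696, so
t_c = ln(5.240 × 0.3696) / 0.8820 = 0.6609 / 0.8820 = 0.7494 d.
D_c = (k_1/k_a) L₀ e^(−k_1 t_c) = (0.208/1.09) × 9.82 × e^(−0.208×0.7494) = 0.1908 × 9.82 × 0.8557 = 1.603 mg/L.
Minimum DO = C_s − D_c = 9.14 − 1.603 = 7.537 mg/L.
x_c = v t_c = 0.984 m/s × 0.7494 d × 86400 s/d = 63710 m ≈ 63.7 km.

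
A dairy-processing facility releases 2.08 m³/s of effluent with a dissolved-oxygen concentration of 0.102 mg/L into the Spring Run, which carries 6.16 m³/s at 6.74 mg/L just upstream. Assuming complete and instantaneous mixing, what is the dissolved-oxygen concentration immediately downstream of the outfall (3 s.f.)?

Flow-weighted mixing: C = (Q_r C_r + Q_w C_w)/(Q_r + Q_w)
= (6.16×6.74 + 2.08×0.102)/(6.16 + 2.08) = 41.73/8.240 = 5.064 mg/L.

5.06 mg/L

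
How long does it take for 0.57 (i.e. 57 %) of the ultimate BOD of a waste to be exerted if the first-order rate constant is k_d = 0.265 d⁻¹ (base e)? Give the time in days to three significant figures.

t ≈ 3.18 d

y/L₀ = 1 − e^(−k_d t) = 0.57 ⇒ e^(−k_d t) = 0.430
t = −ln(0.430) / 0.265 = 0.8440 / 0.265 = 3.185 d.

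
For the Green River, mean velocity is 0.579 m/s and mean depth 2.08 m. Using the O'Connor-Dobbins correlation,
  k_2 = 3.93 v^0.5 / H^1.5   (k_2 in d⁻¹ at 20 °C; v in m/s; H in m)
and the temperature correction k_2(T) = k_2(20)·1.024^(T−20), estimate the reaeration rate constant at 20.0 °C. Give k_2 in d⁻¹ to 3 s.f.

k_2 ≈ 0.997 d⁻¹

k_2(20) = 3.93 × 0.579^0.5 / 2.08^1.5 = 3.93 × 0.7609 / 3.000 = 0.9969 d⁻¹.
k_2(20.0) = 0.9969 × 1.024^(20.0−20) = 0.9969 × 1.000 = 0.9969 d⁻¹.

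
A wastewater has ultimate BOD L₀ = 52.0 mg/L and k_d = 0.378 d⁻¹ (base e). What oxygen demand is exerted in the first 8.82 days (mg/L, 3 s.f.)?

y_t = L₀(1 − e^(−k_d t)) = 52.0 × (1 − e^(−0.378×8.82))
= 52.0 × (1 − 0.03565) = 52.0 × 0.9643 = 50.15 mg/L.

y ≈ 50.1 mg/L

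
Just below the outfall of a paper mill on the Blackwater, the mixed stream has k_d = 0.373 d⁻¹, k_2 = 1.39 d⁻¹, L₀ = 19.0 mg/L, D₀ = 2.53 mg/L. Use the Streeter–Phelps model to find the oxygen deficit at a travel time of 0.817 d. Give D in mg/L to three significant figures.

k_d L₀/(k_2−k_d) = 0.373×19.0/(1.39−0.373) = 7.087/1.017 = 6.969 mg/L.
e^(−k_d t) = e^(−0.373×0.8170) = 0.7373; e^(−k_2 t) = e^(−1.39×0.8170) = 0.3212.
D = 6.969 × (0.7373 − 0.3212) + 2.53 × 0.3212 = 2.900 + 0.8127 = 3.712 mg/L.

D ≈ 3.71 mg/L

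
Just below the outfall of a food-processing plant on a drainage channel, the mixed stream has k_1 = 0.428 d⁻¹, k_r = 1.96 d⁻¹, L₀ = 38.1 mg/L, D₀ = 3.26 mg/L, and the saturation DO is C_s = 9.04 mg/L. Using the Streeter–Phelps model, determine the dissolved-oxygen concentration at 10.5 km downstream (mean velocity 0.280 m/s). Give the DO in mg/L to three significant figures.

DO ≈ 3.35 mg/L

Travel time t = x/v = 10.5 km / (0.280 m/s) = 10500 m / 0.280 m/s = 37500 s = 0.4340 d.
k_1 L₀/(k_r−k_1) = 0.428×38.1/(1.96−0.428) = 16.31/1.532 = 10.64 mg/L.
e^(−k_1 t) = e^(−0.428×0.4340) = 0.8305; e^(−k_r t) = e^(−1.96×0.4340) = 0.4271.
D = 10.64 × (0.8305 − 0.4271) + 3.26 × 0.4271 = 4.293 + 1.392 = 5.686 mg/L.
DO = C_s − D = 9.04 − 5.686 = 3.354 mg/L.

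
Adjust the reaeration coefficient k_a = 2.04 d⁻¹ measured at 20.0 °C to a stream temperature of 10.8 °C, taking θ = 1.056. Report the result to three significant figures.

k_a(T₂) = k_a(T₁) · θ^(T₂−T₁) = 2.04 × 1.056^(10.8−20.0)
= 2.04 × 1.056^-9.20 = 2.04 × 0.6057 = 1.236 d⁻¹.

k_a ≈ 1.24 d⁻¹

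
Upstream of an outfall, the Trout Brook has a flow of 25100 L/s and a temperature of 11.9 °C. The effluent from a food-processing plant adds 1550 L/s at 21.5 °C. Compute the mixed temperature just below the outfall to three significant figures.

Flow-weighted mixing: C = (Q_r C_r + Q_w C_w)/(Q_r + Q_w)
= (25100×11.9 + 1550×21.5)/(25100 + 1550) = 332000/26650 = 12.46 °C.

12.5 °C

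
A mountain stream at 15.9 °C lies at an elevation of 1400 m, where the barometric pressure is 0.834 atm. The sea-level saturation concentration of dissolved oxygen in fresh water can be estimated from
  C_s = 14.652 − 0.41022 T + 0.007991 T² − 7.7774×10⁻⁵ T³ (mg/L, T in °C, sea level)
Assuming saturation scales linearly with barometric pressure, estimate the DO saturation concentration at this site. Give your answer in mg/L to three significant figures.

C_s ≈ 8.20 mg/L

At sea level: C_s = 14.652 − 0.41022×15.9 + 0.007991×15.9² − 7.7774×10⁻⁵×15.9³ = 9.837 mg/L.
Pressure correction: C_s' = 9.837 × 0.834 = 8.204 mg/L.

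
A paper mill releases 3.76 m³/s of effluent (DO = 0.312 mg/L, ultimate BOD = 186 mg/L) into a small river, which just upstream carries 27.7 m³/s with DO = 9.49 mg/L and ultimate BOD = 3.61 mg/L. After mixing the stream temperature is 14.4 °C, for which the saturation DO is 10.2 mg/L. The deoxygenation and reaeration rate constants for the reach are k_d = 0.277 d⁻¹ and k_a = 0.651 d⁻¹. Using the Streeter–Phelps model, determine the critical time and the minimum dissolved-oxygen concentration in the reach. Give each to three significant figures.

Mixed DO = (27.7×9.49 + 3.76×0.312)/(27.7+3.76) = 264.0/31.46 = 8.393 mg/L.
Mixed L₀ = (27.7×3.61 + 3.76×186)/(31.46) = 799.4/31.46 = 25.41 mg/L.
Initial deficit D₀ = C_s − DO₀ = 10.2 − 8.393 = 1.807 mg/L.
t_c = (1/0.3740) ln[(0.651/0.277)(1 − 1.807×0.3740/(0.277×25.41))] = 2.674 × ln(2.125) = 2.015 d.
D_c = (0.277/0.651) × 25.41 × e^(−0.277×2.015) = 0.4255 × 25.41 × 0.5723 = 6.187 mg/L.
Minimum DO = 10.2 − 6.187 = 4.013 mg/L.

t_c ≈ 2.01 d; minimum DO ≈ 4.01 mg/L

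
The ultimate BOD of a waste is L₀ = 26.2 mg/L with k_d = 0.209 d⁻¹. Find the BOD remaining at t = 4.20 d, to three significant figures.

L ≈ 10.9 mg/L

L_t = L₀ e^(−k_d t) = 26.2 × e^(−0.209×4.20) = 26.2 × 0.4157 = 10.89 mg/L.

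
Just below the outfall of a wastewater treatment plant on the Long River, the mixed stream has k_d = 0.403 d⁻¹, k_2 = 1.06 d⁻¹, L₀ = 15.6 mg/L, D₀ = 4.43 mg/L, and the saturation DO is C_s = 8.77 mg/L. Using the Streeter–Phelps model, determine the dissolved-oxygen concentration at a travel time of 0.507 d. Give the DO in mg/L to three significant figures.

DO ≈ 3.97 mg/L

k_d L₀/(k_2−k_d) = 0.403×15.6/(1.06−0.403) = 6.287/0.6570 = 9.569 mg/L.
e^(−k_d t) = e^(−0.403×0.5070) = 0.8152; e^(−k_2 t) = e^(−1.06×0.5070) = 0.5843.
D = 9.569 × (0.8152 − 0.5843) + 4.43 × 0.5843 = 2.210 + 2.588 = 4.798 mg/L.
DO = C_s − D = 8.77 − 4.798 = 3.972 mg/L.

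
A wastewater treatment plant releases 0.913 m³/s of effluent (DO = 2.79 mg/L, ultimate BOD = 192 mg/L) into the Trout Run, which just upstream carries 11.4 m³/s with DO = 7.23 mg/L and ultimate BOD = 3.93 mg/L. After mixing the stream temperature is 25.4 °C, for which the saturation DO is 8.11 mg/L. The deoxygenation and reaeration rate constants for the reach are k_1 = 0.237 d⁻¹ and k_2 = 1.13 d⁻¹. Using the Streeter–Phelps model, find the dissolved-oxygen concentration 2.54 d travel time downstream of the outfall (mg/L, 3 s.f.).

DO ≈ 5.71 mg/L

Mixed DO = (11.4×7.23 + 0.913×2.79)/(11.4+0.913) = 84.97/12.31 = 6.901 mg/L.
Mixed L₀ = (11.4×3.93 + 0.913×192)/(12.31) = 220.1/12.31 = 17.88 mg/L.
Initial deficit D₀ = C_s − DO₀ = 8.11 − 6.901 = 1.209 mg/L.
D(2.54) = [0.237×17.88/(1.13−0.237)](e^(−0.237×2.54) − e^(−1.13×2.54)) + 1.209 e^(−1.13×2.54)
= 4.744 × (0.5477 − 0.05669) + 1.209 × 0.05669 = 2.398 mg/L.
DO = 8.11 − 2.398 = 5.712 mg/L.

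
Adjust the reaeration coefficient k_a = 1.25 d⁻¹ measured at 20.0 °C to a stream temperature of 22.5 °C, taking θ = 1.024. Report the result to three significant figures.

k_a(T₂) = k_a(T₁) · θ^(T₂−T₁) = 1.25 × 1.024^(22.5−20.0)
= 1.25 × 1.024^2.50 = 1.25 × 1.061 = 1.326 d⁻¹.

k_a ≈ 1.33 d⁻¹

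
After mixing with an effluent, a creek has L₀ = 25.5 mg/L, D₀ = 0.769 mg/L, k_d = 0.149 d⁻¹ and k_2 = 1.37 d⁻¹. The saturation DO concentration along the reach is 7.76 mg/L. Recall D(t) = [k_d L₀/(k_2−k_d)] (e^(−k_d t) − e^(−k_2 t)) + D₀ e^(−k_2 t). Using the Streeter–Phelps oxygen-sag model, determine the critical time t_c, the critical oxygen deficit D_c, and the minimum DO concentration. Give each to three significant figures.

t_c ≈ 1.58 d; D_c ≈ 2.19 mg/L; min DO ≈ 5.57 mg/L

With k_2/k_d = 9.195 and 1 − D₀(k_2−k_d)/(k_d L₀) = 0.7529,
t_c = ln(9.195 × 0.7529) / (1.37 − 0.149) = ln(6.922) / 1.221 = 1.935/1.221 = 1.585 d.
L(t_c) = L₀ e^(−k_d t_c) = 25.5 × 0.7897 = 20.14 mg/L, and at the critical point k_2 D_c = k_d L, so D_c = (0.149/1.37) × 20.14 = 2.190 mg/L.
Minimum DO = C_s − D_c = 7.76 − 2.190 = 5.570 mg/L.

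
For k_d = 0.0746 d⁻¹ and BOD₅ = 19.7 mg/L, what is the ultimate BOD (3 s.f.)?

L₀ ≈ 63.3 mg/L

BOD₅ = L₀(1 − e^(−5k_d)) ⇒ L₀ = BOD₅ / (1 − e^(−5×0.0746))
= 19.7 / (1 − 0.6887) = 19.7 / 0.3113 = 63.28 mg/L.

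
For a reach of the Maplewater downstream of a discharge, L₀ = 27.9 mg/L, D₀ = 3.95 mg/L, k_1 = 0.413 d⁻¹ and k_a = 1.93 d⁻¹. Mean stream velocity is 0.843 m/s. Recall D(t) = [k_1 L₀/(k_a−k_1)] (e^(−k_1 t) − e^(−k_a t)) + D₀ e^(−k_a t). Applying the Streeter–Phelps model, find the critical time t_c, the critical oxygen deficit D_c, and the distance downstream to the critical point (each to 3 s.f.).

t_c ≈ 0.532 d; D_c ≈ 4.79 mg/L; x_c ≈ 38.8 km

t_c = [1/(k_a−k_1)] ln[(k_a/k_1)(1 − D₀(k_a−k_1)/(k_1 L₀))]
= [1/(1.93−0.413)] ln[(1.93/0.413)(1 − 3.95×1.517/(0.413×27.9))]
= (1/1.517) ln[4.673 × 0.4800] = 0.6592 × ln(2.243) = 0.6592 × 0.8078 = 0.5325 d.
L(t_c) = L₀ e^(−k_1 t_c) = 27.9 × 0.8026 = 22.39 mg/L, and at the critical point k_a D_c = k_1 L, so D_c = (0.413/1.93) × 22.39 = 4.792 mg/L.
x_c = v t_c = 0.843 m/s × 0.5325 d × 86400 s/d = 38780 m ≈ 38.8 km.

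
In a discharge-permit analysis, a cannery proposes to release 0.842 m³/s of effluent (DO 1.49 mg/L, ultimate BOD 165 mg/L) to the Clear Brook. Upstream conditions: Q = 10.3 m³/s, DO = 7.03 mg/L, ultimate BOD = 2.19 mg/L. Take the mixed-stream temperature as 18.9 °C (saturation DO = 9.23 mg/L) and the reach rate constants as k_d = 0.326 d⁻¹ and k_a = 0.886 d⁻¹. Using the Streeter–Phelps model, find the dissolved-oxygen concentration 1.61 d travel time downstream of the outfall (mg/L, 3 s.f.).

DO ≈ 5.64 mg/L

Mixed DO = (10.3×7.03 + 0.842×1.49)/(10.3+0.842) = 73.66/11.14 = 6.611 mg/L.
Mixed L₀ = (10.3×2.19 + 0.842×165)/(11.14) = 161.5/11.14 = 14.49 mg/L.
Initial deficit D₀ = C_s − DO₀ = 9.23 − 6.611 = 2.619 mg/L.
D(1.61) = [0.326×14.49/(0.886−0.326)](e^(−0.326×1.61) − e^(−0.886×1.61)) + 2.619 e^(−0.886×1.61)
= 8.437 × (0.5916 − 0.2402) + 2.619 × 0.2402 = 3.594 mg/L.
DO = 9.23 − 3.594 = 5.636 mg/L.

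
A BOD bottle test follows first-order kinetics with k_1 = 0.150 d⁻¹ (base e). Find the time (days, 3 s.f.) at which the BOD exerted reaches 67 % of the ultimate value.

y/L₀ = 1 − e^(−k_1 t) = 0.67 ⇒ e^(−k_1 t) = 0.330
t = −ln(0.330) / 0.150 = 1.109 / 0.150 = 7.391 d.

t ≈ 7.39 d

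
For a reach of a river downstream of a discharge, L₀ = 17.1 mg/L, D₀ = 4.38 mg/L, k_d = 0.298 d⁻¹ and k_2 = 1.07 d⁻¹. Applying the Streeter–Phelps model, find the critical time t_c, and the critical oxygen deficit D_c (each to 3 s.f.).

With k_2/k_d = 3.591 and 1 − D₀(k_2−k_d)/(k_d L₀) = 0.3364,
t_c = ln(3.591 × 0.3364) / (1.07 − 0.298) = ln(1.208) / 0.7720 = 0.1890/0.7720 = 0.2448 d.
D_c = (k_d/k_2) L₀ e^(−k_d t_c) = (0.298/1.07) × 17.1 × e^(−0.298×0.2448) = 0.2785 × 17.1 × 0.9296 = 4.427 mg/L.

t_c ≈ 0.245 d; D_c ≈ 4.43 mg/L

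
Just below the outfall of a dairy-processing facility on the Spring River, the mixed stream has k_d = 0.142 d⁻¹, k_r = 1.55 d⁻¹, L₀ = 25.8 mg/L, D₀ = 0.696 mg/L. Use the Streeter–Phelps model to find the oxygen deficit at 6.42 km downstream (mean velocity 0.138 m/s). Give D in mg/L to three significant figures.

D ≈ 1.58 mg/L

Travel time t = x/v = 6.42 km / (0.138 m/s) = 6420 m / 0.138 m/s = 46520 s = 0.5384 d.
k_d L₀/(k_r−k_d) = 0.142×25.8/(1.55−0.142) = 3.664/1.408 = 2.602 mg/L.
e^(−k_d t) = e^(−0.142×0.5384) = 0.9264; e^(−k_r t) = e^(−1.55×0.5384) = 0.4341.
D = 2.602 × (0.9264 − 0.4341) + 0.696 × 0.4341 = 1.281 + 0.3021 = 1.583 mg/L.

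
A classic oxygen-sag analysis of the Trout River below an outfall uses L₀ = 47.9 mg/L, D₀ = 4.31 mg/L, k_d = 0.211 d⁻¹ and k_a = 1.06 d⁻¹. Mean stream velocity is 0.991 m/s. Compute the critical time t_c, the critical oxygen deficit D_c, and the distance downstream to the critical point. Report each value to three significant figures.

t_c ≈ 1.37 d; D_c ≈ 7.14 mg/L; x_c ≈ 117 km

With k_a/k_d = 5.024 and 1 − D₀(k_a−k_d)/(k_d L₀) = 0.6380,
t_c = ln(5.024 × 0.6380) / (1.06 − 0.211) = ln(3.205) / 0.8490 = 1.165/0.8490 = 1.372 d.
D_c = (k_d/k_a) L₀ e^(−k_d t_c) = (0.211/1.06) × 47.9 × e^(−0.211×1.372) = 0.1991 × 47.9 × 0.7487 = 7.138 mg/L.
x_c = v t_c = 0.991 m/s × 1.372 d × 86400 s/d = 117500 m ≈ 117 km.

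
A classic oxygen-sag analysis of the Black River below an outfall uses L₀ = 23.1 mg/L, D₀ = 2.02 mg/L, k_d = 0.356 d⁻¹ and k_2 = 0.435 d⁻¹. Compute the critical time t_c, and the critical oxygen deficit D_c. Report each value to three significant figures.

At the critical point dD/dt = 0, so k_d L₀ e^(−k_d t) = k_2 D. Substituting D(t) from the Streeter–Phelps equation and solving for t gives
t_c = ln[(k_2/k_d)(1 − D₀(k_2−k_d)/(k_d L₀))] / (k_2−k_d).
Here k_2−k_d = 0.07900 d⁻¹ and 1 − D₀(k_2−k_d)/(k_d L₀) = 1 − 2.02×0.07900/(0.356×23.1) = 0.9806, so
t_c = ln(1.222 × 0.9806) / 0.07900 = 0.1808 / 0.07900 = 2.289 d.
L(t_c) = L₀ e^(−k_d t_c) = 23.1 × 0.4427 = 10.23 mg/L, and at the critical point k_2 D_c = k_d L, so D_c = (0.356/0.435) × 10.23 = 8.369 mg/L.

t_c ≈ 2.29 d; D_c ≈ 8.37 mg/L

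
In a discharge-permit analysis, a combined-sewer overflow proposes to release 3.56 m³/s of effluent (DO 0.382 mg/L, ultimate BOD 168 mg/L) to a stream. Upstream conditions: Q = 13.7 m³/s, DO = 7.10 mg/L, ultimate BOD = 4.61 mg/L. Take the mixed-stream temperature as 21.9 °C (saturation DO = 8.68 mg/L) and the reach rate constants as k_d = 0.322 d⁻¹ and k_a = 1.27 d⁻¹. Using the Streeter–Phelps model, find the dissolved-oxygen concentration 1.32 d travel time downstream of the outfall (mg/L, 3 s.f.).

DO ≈ 2.05 mg/L

Mixed DO = (13.7×7.10 + 3.56×0.382)/(13.7+3.56) = 98.63/17.26 = 5.714 mg/L.
Mixed L₀ = (13.7×4.61 + 3.56×168)/(17.26) = 661.2/17.26 = 38.31 mg/L.
Initial deficit D₀ = C_s − DO₀ = 8.68 − 5.714 = 2.966 mg/L.
D(1.32) = [0.322×38.31/(1.27−0.322)](e^(−0.322×1.32) − e^(−1.27×1.32)) + 2.966 e^(−1.27×1.32)
= 13.01 × (0.6537 − 0.1870) + 2.966 × 0.1870 = 6.628 mg/L.
DO = 8.68 − 6.628 = 2.052 mg/L.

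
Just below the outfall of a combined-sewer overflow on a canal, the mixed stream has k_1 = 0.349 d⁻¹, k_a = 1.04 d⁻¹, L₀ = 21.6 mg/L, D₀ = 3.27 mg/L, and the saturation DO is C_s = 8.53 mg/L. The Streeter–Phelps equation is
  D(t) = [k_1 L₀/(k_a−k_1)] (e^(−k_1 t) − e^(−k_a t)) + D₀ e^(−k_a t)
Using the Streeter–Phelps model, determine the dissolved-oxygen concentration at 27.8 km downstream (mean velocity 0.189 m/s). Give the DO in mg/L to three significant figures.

DO ≈ 3.81 mg/L

Travel time t = x/v = 27.8 km / (0.189 m/s) = 27800 m / 0.189 m/s = 147100 s = 1.702 d.
k_1 L₀/(k_a−k_1) = 0.349×21.6/(1.04−0.349) = 7.538/0.6910 = 10.91 mg/L.
e^(−k_1 t) = e^(−0.349×1.702) = 0.5520; e^(−k_a t) = e^(−1.04×1.702) = 0.1702.
D = 10.91 × (0.5520 − 0.1702) + 3.27 × 0.1702 = 4.165 + 0.5567 = 4.722 mg/L.
DO = C_s − D = 8.53 − 4.722 = 3.808 mg/L.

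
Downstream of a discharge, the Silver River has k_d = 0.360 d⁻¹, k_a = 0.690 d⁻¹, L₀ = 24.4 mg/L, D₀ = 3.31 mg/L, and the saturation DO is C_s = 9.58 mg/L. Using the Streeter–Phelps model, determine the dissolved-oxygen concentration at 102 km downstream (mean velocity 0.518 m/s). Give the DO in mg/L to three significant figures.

DO ≈ 2.70 mg/L

Travel time t = x/v = 102 km / (0.518 m/s) = 102000 m / 0.518 m/s = 196900 s = 2.279 d.
k_d L₀/(k_a−k_d) = 0.360×24.4/(0.690−0.360) = 8.784/0.3300 = 26.62 mg/L.
e^(−k_d t) = e^(−0.360×2.279) = 0.4402; e^(−k_a t) = e^(−0.690×2.279) = 0.2075.
D = 26.62 × (0.4402 − 0.2075) + 3.31 × 0.2075 = 6.194 + 0.6869 = 6.881 mg/L.
DO = C_s − D = 9.58 − 6.881 = 2.699 mg/L.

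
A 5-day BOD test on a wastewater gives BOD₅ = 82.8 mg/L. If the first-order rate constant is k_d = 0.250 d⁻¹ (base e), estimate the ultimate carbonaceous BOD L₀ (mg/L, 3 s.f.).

BOD₅ = L₀(1 − e^(−5k_d)) ⇒ L₀ = BOD₅ / (1 − e^(−5×0.250))
= 82.8 / (1 − 0.2865) = 82.8 / 0.7135 = 116.0 mg/L.

L₀ ≈ 116 mg/L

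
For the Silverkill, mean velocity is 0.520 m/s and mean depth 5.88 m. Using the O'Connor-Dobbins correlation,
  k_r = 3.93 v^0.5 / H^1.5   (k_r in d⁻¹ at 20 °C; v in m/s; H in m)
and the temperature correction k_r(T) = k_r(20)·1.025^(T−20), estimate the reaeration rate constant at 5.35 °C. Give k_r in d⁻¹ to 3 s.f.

k_r ≈ 0.138 d⁻¹

k_r(20) = 3.93 × 0.520^0.5 / 5.88^1.5 = 3.93 × 0.7211 / 14.26 = 0.1988 d⁻¹.
k_r(5.35) = 0.1988 × 1.025^(5.35−20) = 0.1988 × 0.6965 = 0.1384 d⁻¹.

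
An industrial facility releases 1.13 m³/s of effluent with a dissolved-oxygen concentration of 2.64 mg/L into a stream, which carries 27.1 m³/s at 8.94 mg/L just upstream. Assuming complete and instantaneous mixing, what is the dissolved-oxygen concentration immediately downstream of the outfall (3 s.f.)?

8.69 mg/L

Flow-weighted mixing: C = (Q_r C_r + Q_w C_w)/(Q_r + Q_w)
= (27.1×8.94 + 1.13×2.64)/(27.1 + 1.13) = 245.3/28.23 = 8.688 mg/L.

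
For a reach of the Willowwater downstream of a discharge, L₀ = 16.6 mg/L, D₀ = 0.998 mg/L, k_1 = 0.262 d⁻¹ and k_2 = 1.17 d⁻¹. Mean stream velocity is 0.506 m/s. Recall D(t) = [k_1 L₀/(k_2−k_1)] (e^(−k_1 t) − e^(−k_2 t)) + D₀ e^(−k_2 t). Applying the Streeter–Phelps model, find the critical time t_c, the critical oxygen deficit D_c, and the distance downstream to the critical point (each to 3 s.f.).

t_c ≈ 1.39 d; D_c ≈ 2.58 mg/L; x_c ≈ 60.8 km

At the critical point dD/dt = 0, so k_1 L₀ e^(−k_1 t) = k_2 D. Substituting D(t) from the Streeter–Phelps equation and solving for t gives
t_c = ln[(k_2/k_1)(1 − D₀(k_2−k_1)/(k_1 L₀))] / (k_2−k_1).
Here k_2−k_1 = 0.9080 d⁻¹ and 1 − D₀(k_2−k_1)/(k_1 L₀) = 1 − 0.998×0.9080/(0.262×16.6) = 0.7916, so
t_c = ln(4.466 × 0.7916) / 0.9080 = 1.263 / 0.9080 = 1.391 d.
L(t_c) = L₀ e^(−k_1 t_c) = 16.6 × 0.6946 = 11.53 mg/L, and at the critical point k_2 D_c = k_1 L, so D_c = (0.262/1.17) × 11.53 = 2.582 mg/L.
x_c = v t_c = 0.506 m/s × 1.391 d × 86400 s/d = 60800 m ≈ 60.8 km.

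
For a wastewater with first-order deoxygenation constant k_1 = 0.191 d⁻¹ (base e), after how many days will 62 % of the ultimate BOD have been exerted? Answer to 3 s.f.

y/L₀ = 1 − e^(−k_1 t) = 0.62 ⇒ e^(−k_1 t) = 0.380
t = −ln(0.380) / 0.191 = 0.9676 / 0.191 = 5.066 d.

t ≈ 5.07 d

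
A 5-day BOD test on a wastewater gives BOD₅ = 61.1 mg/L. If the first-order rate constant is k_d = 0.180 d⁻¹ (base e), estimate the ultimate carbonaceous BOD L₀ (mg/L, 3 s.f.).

BOD₅ = L₀(1 − e^(−5k_d)) ⇒ L₀ = BOD₅ / (1 − e^(−5×0.180))
= 61.1 / (1 − 0.4066) = 61.1 / 0.5934 = 103.0 mg/L.

L₀ ≈ 103 mg/L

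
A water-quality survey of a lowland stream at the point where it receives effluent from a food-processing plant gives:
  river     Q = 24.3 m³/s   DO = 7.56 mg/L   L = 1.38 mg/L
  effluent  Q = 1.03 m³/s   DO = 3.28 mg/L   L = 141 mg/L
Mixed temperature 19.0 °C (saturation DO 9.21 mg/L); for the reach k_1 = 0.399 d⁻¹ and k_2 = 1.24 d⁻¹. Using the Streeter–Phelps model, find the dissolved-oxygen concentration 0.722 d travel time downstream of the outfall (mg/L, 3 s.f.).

Mixed DO = (24.3×7.56 + 1.03×3.28)/(24.3+1.03) = 187.1/25.33 = 7.386 mg/L.
Mixed L₀ = (24.3×1.38 + 1.03×141)/(25.33) = 178.8/25.33 = 7.057 mg/L.
Initial deficit D₀ = C_s − DO₀ = 9.21 − 7.386 = 1.824 mg/L.
D(0.722) = [0.399×7.057/(1.24−0.399)](e^(−0.399×0.722) − e^(−1.24×0.722)) + 1.824 e^(−1.24×0.722)
= 3.348 × (0.7497 − 0.4085) + 1.824 × 0.4085 = 1.888 mg/L.
DO = 9.21 − 1.888 = 7.322 mg/L.

DO ≈ 7.32 mg/L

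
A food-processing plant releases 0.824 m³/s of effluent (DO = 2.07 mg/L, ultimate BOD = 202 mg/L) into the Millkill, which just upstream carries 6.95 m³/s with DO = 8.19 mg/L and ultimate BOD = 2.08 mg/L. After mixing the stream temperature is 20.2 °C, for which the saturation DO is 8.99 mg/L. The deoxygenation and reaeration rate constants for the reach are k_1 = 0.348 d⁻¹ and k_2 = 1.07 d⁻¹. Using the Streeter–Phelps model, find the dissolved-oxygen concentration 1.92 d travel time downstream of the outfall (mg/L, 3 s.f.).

DO ≈ 4.49 mg/L

Mixed DO = (6.95×8.19 + 0.824×2.07)/(6.95+0.824) = 58.63/7.774 = 7.541 mg/L.
Mixed L₀ = (6.95×2.08 + 0.824×202)/(7.774) = 180.9/7.774 = 23.27 mg/L.
Initial deficit D₀ = C_s − DO₀ = 8.99 − 7.541 = 1.449 mg/L.
D(1.92) = [0.348×23.27/(1.07−0.348)](e^(−0.348×1.92) − e^(−1.07×1.92)) + 1.449 e^(−1.07×1.92)
= 11.22 × (0.5127 − 0.1282) + 1.449 × 0.1282 = 4.498 mg/L.
DO = 8.99 − 4.498 = 4.492 mg/L.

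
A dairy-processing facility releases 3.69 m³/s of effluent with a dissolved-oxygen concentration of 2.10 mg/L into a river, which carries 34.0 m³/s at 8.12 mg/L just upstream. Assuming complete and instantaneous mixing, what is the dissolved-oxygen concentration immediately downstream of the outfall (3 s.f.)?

Flow-weighted mixing: C = (Q_r C_r + Q_w C_w)/(Q_r + Q_w)
= (34.0×8.12 + 3.69×2.10)/(34.0 + 3.69) = 283.8/37.69 = 7.531 mg/L.

7.53 mg/L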